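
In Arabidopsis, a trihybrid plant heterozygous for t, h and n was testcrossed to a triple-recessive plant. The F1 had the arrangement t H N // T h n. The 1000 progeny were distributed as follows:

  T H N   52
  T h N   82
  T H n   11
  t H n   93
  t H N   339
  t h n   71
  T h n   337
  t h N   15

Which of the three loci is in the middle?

h

The two rarest classes, t h N and T H n, are the double crossovers. Comparing them with the parentals, only the h allele has switched, so h is the middle locus and the order is n – h – t.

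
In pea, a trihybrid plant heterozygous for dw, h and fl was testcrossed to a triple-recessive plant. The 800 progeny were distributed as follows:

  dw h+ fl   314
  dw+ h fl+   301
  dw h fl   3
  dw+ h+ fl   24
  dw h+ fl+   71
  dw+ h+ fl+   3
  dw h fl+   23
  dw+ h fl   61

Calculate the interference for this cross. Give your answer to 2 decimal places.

The two most frequent reciprocal classes, dw h+ fl and dw+ h fl+, are the parental types, so the F1 was dw h+ fl / dw+ h fl+.
The two rarest classes, dw h fl and dw+ h+ fl+, are the double crossovers. Comparing them with the parentals, only the h allele has switched, so h is the middle locus and the order is dw – h – fl.
dw–h: (47 + 6)/800 = 0.0663; h–fl: (132 + 6)/800 = 0.1725.
Expected DCO frequency = 0.0663 × 0.1725 ≈ 0.01144; observed = 6/800 ≈ 0.00750.
Coefficient of coincidence = 0.00750/0.01144 ≈ 0.66; interference = 1 − 0.66 = 0.34.

0.34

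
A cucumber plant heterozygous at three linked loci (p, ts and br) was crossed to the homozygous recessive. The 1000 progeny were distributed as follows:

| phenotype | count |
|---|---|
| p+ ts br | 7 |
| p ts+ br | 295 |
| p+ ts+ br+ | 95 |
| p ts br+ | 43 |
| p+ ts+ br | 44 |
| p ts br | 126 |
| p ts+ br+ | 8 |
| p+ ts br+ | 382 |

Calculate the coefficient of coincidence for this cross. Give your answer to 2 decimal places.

The two most frequent reciprocal classes, p+ ts br+ and p ts+ br, are the parental types, so the F1 was p+ ts br+ / p ts+ br.
The two rarest classes, p+ ts br and p ts+ br+, are the double crossovers. Comparing them with the parentals, only the br allele has switched, so br is the middle locus and the order is ts – br – p.
ts–br: (221 + 15)/1000 = 0.2360; br–p: (87 + 15)/1000 = 0.1020.
Expected DCO frequency = 0.2360 × 0.1020 ≈ 0.02407; observed = 15/1000 ≈ 0.01500.
Coefficient of coincidence = 0.01500/0.02407 ≈ 0.62.

0.62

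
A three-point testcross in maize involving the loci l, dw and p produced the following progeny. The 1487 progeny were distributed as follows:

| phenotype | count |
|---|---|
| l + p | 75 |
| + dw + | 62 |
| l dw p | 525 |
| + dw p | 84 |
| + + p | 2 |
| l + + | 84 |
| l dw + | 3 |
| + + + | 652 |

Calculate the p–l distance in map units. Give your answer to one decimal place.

The two most frequent reciprocal classes, + + + and l dw p, are the parental types, so the F1 was + + + / l dw p.
The two rarest classes, + + p and l dw +, are the double crossovers. Comparing them with the parentals, only the p allele has switched, so p is the middle locus and the order is l – p – dw.
Crossovers in the l–p interval produce the single-crossover classes l + + and + dw p (84 + 84 = 168) plus the double crossovers (5).
RF(l–p) = (168 + 5) / 1487 = 173/1487 = 0.1163 → 11.6 map units.

11.6 map units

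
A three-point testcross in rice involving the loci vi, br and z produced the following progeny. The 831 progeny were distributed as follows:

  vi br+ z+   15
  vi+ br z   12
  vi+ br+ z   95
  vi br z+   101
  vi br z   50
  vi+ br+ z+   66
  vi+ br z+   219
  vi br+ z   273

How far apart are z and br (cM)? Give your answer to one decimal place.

The two most frequent reciprocal classes, vi br+ z and vi+ br z+, are the parental types, so the F1 was vi br+ z / vi+ br z+.
The two rarest classes, vi br+ z+ and vi+ br z, are the double crossovers. Comparing them with the parentals, only the z allele has switched, so z is the middle locus and the order is vi – z – br.
Crossovers in the z–br interval produce the single-crossover classes vi br z and vi+ br+ z+ (50 + 66 = 116) plus the double crossovers (27).
RF(z–br) = (116 + 27) / 831 = 143/831 = 0.1721 → 17.2 cM.

17.2 cM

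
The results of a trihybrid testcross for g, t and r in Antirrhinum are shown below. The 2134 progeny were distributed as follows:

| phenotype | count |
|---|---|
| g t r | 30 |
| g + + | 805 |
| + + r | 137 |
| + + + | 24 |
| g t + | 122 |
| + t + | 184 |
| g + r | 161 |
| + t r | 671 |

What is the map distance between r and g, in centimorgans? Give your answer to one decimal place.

18.7 centimorgans

The two most frequent reciprocal classes, g + + and + t r, are the parental types, so the F1 was g + + / + t r.
The two rarest classes, + + + and g t r, are the double crossovers. Comparing them with the parentals, only the g allele has switched, so g is the middle locus and the order is r – g – t.
Crossovers in the r–g interval produce the single-crossover classes g + r and + t + (161 + 184 = 345) plus the double crossovers (54).
RF(r–g) = (345 + 54) / 2134 = 399/2134 = 0.1870 → 18.7 centimorgans.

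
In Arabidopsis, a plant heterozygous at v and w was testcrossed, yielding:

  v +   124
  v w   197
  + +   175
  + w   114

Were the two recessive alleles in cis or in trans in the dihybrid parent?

The two most frequent classes are + + (175) and v w (197); these are the parental (non-recombinant) types.
So the F1 carried + + on one chromosome and v w on the other — the recessive alleles are on the same chromosome (cis / coupling).

cis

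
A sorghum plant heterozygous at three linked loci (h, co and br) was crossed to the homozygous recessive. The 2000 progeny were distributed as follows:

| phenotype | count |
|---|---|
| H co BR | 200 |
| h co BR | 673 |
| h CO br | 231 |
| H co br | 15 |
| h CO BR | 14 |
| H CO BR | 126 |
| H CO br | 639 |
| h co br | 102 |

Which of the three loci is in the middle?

The two most frequent reciprocal classes, h co BR and H CO br, are the parental types, so the F1 was h co BR / H CO br.
The two rarest classes, h CO BR and H co br, are the double crossovers. Comparing them with the parentals, only the co allele has switched, so co is the middle locus and the order is br – co – h.

co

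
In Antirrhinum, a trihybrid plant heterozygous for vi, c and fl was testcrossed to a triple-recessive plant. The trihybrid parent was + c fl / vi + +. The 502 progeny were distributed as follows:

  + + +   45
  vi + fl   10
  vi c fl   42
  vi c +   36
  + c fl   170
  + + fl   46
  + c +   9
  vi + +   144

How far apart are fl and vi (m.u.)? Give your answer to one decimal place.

The two rarest classes, + c + and vi + fl, are the double crossovers. Comparing them with the parentals, only the fl allele has switched, so fl is the middle locus and the order is vi – fl – c.
Crossovers in the vi–fl interval produce the single-crossover classes vi c fl and + + + (42 + 45 = 87) plus the double crossovers (19).
RF(vi–fl) = (87 + 19) / 502 = 106/502 = 0.2112 → 21.1 m.u.

21.1 m.u.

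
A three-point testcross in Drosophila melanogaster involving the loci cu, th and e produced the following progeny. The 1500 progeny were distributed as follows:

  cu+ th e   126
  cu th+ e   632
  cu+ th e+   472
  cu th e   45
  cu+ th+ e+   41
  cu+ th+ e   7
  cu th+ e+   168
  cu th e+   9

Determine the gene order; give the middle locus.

The two most frequent reciprocal classes, cu th+ e and cu+ th e+, are the parental types, so the F1 was cu th+ e / cu+ th e+.
The two rarest classes, cu+ th+ e and cu th e+, are the double crossovers. Comparing them with the parentals, only the cu allele has switched, so cu is the middle locus and the order is th – cu – e.

cu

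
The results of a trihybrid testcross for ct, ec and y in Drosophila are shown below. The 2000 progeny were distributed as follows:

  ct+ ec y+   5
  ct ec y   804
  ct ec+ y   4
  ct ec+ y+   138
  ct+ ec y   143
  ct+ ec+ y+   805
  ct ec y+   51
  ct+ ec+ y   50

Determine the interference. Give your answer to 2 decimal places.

0.44

The two most frequent reciprocal classes, ct+ ec+ y+ and ct ec y, are the parental types, so the F1 was ct+ ec+ y+ / ct ec y.
The two rarest classes, ct+ ec y+ and ct ec+ y, are the double crossovers. Comparing them with the parentals, only the ec allele has switched, so ec is the middle locus and the order is ct – ec – y.
ct–ec: (281 + 9)/2000 = 0.1450; ec–y: (101 + 9)/2000 = 0.0550.
Expected DCO frequency = 0.1450 × 0.0550 ≈ 0.00797; observed = 9/2000 ≈ 0.00450.
Coefficient of coincidence = 0.00450/0.00797 ≈ 0.56; interference = 1 − 0.56 = 0.44.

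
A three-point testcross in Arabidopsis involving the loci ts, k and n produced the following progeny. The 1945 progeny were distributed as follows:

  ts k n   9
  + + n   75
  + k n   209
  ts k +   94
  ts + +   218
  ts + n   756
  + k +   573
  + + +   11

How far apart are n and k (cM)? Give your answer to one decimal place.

23.0 cM

The two most frequent reciprocal classes, ts + n and + k +, are the parental types, so the F1 was ts + n / + k +.
The two rarest classes, ts k n and + + +, are the double crossovers. Comparing them with the parentals, only the k allele has switched, so k is the middle locus and the order is n – k – ts.
Crossovers in the n–k interval produce the single-crossover classes ts + + and + k n (218 + 209 = 427) plus the double crossovers (20).
RF(n–k) = (427 + 20) / 1945 = 447/1945 = 0.2298 → 23.0 cM.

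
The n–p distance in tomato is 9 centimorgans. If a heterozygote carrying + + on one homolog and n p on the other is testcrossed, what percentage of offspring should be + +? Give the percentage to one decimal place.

45.5%

A map distance of 9 centimorgans corresponds to a recombination frequency of 0.090.
The F1 is + + / n p, so + + is a parental gamete class with expected frequency (1 − r)/2 = 0.910/2 = 0.4550.
That is 0.4550 = 45.5% of the progeny.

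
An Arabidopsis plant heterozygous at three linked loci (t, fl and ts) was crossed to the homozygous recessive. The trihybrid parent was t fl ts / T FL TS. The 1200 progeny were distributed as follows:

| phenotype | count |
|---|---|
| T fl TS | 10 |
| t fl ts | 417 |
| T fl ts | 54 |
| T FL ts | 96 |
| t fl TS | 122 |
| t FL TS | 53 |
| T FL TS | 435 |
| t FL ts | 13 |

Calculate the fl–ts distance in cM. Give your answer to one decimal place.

The two rarest classes, t FL ts and T fl TS, are the double crossovers. Comparing them with the parentals, only the fl allele has switched, so fl is the middle locus and the order is t – fl – ts.
Crossovers in the fl–ts interval produce the single-crossover classes t fl TS and T FL ts (122 + 96 = 218) plus the double crossovers (23).
RF(fl–ts) = (218 + 23) / 1200 = 241/1200 = 0.2008 → 20.1 cM.

20.1 cM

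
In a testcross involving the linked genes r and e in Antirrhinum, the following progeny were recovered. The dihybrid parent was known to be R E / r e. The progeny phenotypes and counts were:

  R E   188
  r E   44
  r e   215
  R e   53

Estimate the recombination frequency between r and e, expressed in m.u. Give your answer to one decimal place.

The recombinant classes are R e and r E: 53 + 44 = 97.
Recombination frequency = 97/500 = 0.1940 ≈ 19.4%, i.e. 19.4 m.u.

19.4 m.u.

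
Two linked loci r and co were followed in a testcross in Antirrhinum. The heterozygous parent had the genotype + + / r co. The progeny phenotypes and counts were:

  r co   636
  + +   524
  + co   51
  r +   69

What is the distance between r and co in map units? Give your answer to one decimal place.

The recombinant classes are + co and r +: 51 + 69 = 120.
Recombination frequency = 120/1280 = 0.0938 ≈ 9.4%, i.e. 9.4 map units.

9.4 map units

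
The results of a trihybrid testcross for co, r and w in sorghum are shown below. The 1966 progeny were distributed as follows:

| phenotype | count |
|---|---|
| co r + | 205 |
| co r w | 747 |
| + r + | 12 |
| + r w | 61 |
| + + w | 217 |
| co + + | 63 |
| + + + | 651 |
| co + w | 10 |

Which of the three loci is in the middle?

The two most frequent reciprocal classes, + + + and co r w, are the parental types, so the F1 was + + + / co r w.
The two rarest classes, + r + and co + w, are the double crossovers. Comparing them with the parentals, only the r allele has switched, so r is the middle locus and the order is w – r – co.

r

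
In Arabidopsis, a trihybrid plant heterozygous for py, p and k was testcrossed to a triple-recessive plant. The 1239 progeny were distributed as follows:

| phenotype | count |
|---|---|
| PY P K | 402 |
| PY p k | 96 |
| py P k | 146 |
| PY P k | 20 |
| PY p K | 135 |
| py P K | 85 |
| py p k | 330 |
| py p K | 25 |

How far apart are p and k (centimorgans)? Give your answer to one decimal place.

26.3 centimorgans

The two most frequent reciprocal classes, PY P K and py p k, are the parental types, so the F1 was PY P K / py p k.
The two rarest classes, PY P k and py p K, are the double crossovers. Comparing them with the parentals, only the k allele has switched, so k is the middle locus and the order is p – k – py.
Crossovers in the p–k interval produce the single-crossover classes PY p K and py P k (135 + 146 = 281) plus the double crossovers (45).
RF(p–k) = (281 + 45) / 1239 = 326/1239 = 0.2631 → 26.3 centimorgans.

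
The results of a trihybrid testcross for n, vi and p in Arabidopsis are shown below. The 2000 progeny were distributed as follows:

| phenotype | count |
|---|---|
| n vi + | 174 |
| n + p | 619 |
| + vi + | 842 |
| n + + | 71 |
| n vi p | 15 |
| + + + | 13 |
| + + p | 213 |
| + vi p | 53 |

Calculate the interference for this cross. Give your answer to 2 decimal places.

The two most frequent reciprocal classes, + vi + and n + p, are the parental types, so the F1 was + vi + / n + p.
The two rarest classes, + + + and n vi p, are the double crossovers. Comparing them with the parentals, only the vi allele has switched, so vi is the middle locus and the order is p – vi – n.
p–vi: (124 + 28)/2000 = 0.0760; vi–n: (387 + 28)/2000 = 0.2075.
Expected DCO frequency = 0.0760 × 0.2075 ≈ 0.01577; observed = 28/2000 ≈ 0.01400.
Coefficient of coincidence = 0.01400/0.01577 ≈ 0.89; interference = 1 − 0.89 = 0.11.

0.11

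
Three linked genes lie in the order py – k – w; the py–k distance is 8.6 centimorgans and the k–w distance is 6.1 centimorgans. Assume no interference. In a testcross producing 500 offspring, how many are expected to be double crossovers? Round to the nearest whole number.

3

Map distances give recombination frequencies of 0.086 and 0.061 for the two intervals.
With no interference, expected double-crossover frequency = 0.086 × 0.061 = 0.00525.
Expected number = 0.00525 × 500 = 2.62 ≈ 3.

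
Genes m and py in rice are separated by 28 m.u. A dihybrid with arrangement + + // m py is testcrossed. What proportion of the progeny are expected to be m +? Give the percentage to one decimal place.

A map distance of 28 m.u. corresponds to a recombination frequency of 0.280.
The F1 is + + / m py, so m + is a recombinant gamete class with expected frequency r/2 = 0.280/2 = 0.1400.
That is 0.1400 = 14.0% of the progeny.

14.0%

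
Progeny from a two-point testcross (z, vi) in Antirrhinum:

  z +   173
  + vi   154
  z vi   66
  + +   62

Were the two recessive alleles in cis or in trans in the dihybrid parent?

trans

The two most frequent classes are + vi (154) and z + (173); these are the parental (non-recombinant) types.
So the F1 carried + vi on one chromosome and z + on the other — the recessive alleles are on opposite chromosomes (trans / repulsion).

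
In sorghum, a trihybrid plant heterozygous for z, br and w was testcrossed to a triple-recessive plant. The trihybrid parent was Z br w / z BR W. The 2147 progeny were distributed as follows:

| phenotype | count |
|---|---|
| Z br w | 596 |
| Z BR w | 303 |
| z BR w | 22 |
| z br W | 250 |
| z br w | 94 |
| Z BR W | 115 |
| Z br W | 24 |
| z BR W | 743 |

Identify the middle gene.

The two rarest classes, Z br W and z BR w, are the double crossovers. Comparing them with the parentals, only the w allele has switched, so w is the middle locus and the order is z – w – br.

w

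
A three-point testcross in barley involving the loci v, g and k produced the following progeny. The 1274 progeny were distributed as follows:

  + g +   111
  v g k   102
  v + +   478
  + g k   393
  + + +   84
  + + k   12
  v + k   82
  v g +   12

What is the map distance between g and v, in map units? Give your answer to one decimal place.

The two most frequent reciprocal classes, + g k and v + +, are the parental types, so the F1 was + g k / v + +.
The two rarest classes, + + k and v g +, are the double crossovers. Comparing them with the parentals, only the g allele has switched, so g is the middle locus and the order is v – g – k.
Crossovers in the v–g interval produce the single-crossover classes v g k and + + + (102 + 84 = 186) plus the double crossovers (24).
RF(v–g) = (186 + 24) / 1274 = 210/1274 = 0.1648 → 16.5 map units.

16.5 map units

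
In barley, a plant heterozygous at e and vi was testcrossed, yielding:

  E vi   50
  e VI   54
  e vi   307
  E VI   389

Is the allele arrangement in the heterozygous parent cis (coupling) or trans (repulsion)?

cis

The two most frequent classes are E VI (389) and e vi (307); these are the parental (non-recombinant) types.
So the F1 carried E VI on one chromosome and e vi on the other — the recessive alleles are on the same chromosome (cis / coupling).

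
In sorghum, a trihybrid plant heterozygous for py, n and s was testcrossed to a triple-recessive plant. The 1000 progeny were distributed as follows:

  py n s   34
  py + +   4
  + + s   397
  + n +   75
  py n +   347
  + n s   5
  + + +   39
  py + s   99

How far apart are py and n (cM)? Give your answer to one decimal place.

The two most frequent reciprocal classes, + + s and py n +, are the parental types, so the F1 was + + s / py n +.
The two rarest classes, + n s and py + +, are the double crossovers. Comparing them with the parentals, only the n allele has switched, so n is the middle locus and the order is s – n – py.
Crossovers in the n–py interval produce the single-crossover classes py + s and + n + (99 + 75 = 174) plus the double crossovers (9).
RF(n–py) = (174 + 9) / 1000 = 183/1000 = 0.1830 → 18.3 cM.

18.3 cM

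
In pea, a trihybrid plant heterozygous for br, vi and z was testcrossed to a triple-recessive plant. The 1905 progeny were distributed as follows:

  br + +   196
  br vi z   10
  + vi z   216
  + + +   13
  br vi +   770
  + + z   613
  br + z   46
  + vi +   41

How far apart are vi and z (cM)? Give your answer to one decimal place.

The two most frequent reciprocal classes, br vi + and + + z, are the parental types, so the F1 was br vi + / + + z.
The two rarest classes, br vi z and + + +, are the double crossovers. Comparing them with the parentals, only the z allele has switched, so z is the middle locus and the order is br – z – vi.
Crossovers in the z–vi interval produce the single-crossover classes br + + and + vi z (196 + 216 = 412) plus the double crossovers (23).
RF(z–vi) = (412 + 23) / 1905 = 435/1905 = 0.2283 → 22.8 cM.

22.8 cM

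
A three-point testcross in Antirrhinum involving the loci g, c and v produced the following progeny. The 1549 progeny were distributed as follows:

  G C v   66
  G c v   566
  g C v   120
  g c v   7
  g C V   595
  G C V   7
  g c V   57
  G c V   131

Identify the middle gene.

The two most frequent reciprocal classes, g C V and G c v, are the parental types, so the F1 was g C V / G c v.
The two rarest classes, G C V and g c v, are the double crossovers. Comparing them with the parentals, only the g allele has switched, so g is the middle locus and the order is v – g – c.

g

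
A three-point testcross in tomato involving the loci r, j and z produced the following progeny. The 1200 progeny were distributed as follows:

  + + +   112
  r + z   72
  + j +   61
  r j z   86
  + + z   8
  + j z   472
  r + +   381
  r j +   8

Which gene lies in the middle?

j

The two most frequent reciprocal classes, + j z and r + +, are the parental types, so the F1 was + j z / r + +.
The two rarest classes, + + z and r j +, are the double crossovers. Comparing them with the parentals, only the j allele has switched, so j is the middle locus and the order is z – j – r.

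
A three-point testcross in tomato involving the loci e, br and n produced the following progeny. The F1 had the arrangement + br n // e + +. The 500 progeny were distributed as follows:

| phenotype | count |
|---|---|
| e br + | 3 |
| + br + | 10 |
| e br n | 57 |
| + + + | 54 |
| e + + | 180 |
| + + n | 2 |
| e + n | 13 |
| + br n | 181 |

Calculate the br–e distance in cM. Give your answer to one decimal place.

23.2 cM

The two rarest classes, + + n and e br +, are the double crossovers. Comparing them with the parentals, only the br allele has switched, so br is the middle locus and the order is e – br – n.
Crossovers in the e–br interval produce the single-crossover classes e br n and + + + (57 + 54 = 111) plus the double crossovers (5).
RF(e–br) = (111 + 5) / 500 = 116/500 = 0.2320 → 23.2 cM.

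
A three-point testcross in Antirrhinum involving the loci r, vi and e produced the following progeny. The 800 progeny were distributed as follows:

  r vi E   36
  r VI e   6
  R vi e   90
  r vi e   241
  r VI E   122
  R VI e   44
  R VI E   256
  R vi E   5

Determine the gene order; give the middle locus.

The two most frequent reciprocal classes, R VI E and r vi e, are the parental types, so the F1 was R VI E / r vi e.
The two rarest classes, R vi E and r VI e, are the double crossovers. Comparing them with the parentals, only the vi allele has switched, so vi is the middle locus and the order is e – vi – r.

vi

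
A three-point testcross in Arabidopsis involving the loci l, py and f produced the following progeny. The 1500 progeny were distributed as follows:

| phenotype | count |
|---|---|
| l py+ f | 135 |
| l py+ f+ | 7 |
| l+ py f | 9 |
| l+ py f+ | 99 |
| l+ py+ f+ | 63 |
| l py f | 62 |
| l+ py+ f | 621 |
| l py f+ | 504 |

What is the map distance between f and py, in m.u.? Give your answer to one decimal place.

The two most frequent reciprocal classes, l py f+ and l+ py+ f, are the parental types, so the F1 was l py f+ / l+ py+ f.
The two rarest classes, l py+ f+ and l+ py f, are the double crossovers. Comparing them with the parentals, only the py allele has switched, so py is the middle locus and the order is f – py – l.
Crossovers in the f–py interval produce the single-crossover classes l py f and l+ py+ f+ (62 + 63 = 125) plus the double crossovers (16).
RF(f–py) = (125 + 16) / 1500 = 141/1500 = 0.0940 → 9.4 m.u.

9.4 m.u.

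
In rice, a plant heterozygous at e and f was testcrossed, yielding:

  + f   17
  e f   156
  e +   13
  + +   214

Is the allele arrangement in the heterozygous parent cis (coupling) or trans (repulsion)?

The two most frequent classes are + + (214) and e f (156); these are the parental (non-recombinant) types.
So the F1 carried + + on one chromosome and e f on the other — the recessive alleles are on the same chromosome (cis / coupling).

cis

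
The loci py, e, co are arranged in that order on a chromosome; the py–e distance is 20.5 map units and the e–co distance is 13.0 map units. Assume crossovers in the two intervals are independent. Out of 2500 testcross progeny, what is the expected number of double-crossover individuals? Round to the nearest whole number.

67

Map distances give recombination frequencies of 0.205 and 0.130 for the two intervals.
With no interference, expected double-crossover frequency = 0.205 × 0.130 = 0.02665.
Expected number = 0.02665 × 2500 = 66.62 ≈ 67.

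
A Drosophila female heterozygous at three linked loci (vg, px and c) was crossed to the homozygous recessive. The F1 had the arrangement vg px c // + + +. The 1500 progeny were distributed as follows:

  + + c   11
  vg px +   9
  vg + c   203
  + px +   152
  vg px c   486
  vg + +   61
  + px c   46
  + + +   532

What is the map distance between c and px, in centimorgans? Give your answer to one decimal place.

25.0 centimorgans

The two rarest classes, vg px + and + + c, are the double crossovers. Comparing them with the parentals, only the c allele has switched, so c is the middle locus and the order is vg – c – px.
Crossovers in the c–px interval produce the single-crossover classes vg + c and + px + (203 + 152 = 355) plus the double crossovers (20).
RF(c–px) = (355 + 20) / 1500 = 375/1500 = 0.2500 → 25.0 centimorgans.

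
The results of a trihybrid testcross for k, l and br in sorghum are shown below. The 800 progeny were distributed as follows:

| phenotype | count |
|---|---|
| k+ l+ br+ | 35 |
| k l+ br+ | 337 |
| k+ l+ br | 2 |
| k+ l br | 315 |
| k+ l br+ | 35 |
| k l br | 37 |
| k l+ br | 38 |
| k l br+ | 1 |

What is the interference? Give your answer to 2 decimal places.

0.58

The two most frequent reciprocal classes, k+ l br and k l+ br+, are the parental types, so the F1 was k+ l br / k l+ br+.
The two rarest classes, k+ l+ br and k l br+, are the double crossovers. Comparing them with the parentals, only the l allele has switched, so l is the middle locus and the order is br – l – k.
br–l: (73 + 3)/800 = 0.0950; l–k: (72 + 3)/800 = 0.0938.
Expected DCO frequency = 0.0950 × 0.0938 ≈ 0.00891; observed = 3/800 ≈ 0.00375.
Coefficient of coincidence = 0.00375/0.00891 ≈ 0.42; interference = 1 − 0.42 = 0.58.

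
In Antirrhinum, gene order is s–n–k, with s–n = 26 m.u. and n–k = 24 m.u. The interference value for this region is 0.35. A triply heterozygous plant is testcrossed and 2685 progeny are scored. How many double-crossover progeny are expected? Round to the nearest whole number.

Map distances give recombination frequencies of 0.260 and 0.240 for the two intervals.
With interference 0.35 (so coincidence = 0.65), expected double-crossover frequency = 0.260 × 0.240 × 0.65 = 0.04056.
Expected number = 0.04056 × 2685 = 108.90 ≈ 109.

109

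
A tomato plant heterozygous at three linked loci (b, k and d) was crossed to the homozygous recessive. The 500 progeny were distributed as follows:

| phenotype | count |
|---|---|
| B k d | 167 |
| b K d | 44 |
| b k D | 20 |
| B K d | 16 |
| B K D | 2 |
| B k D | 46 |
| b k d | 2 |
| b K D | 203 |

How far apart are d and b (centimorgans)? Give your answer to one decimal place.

18.8 centimorgans

The two most frequent reciprocal classes, b K D and B k d, are the parental types, so the F1 was b K D / B k d.
The two rarest classes, B K D and b k d, are the double crossovers. Comparing them with the parentals, only the b allele has switched, so b is the middle locus and the order is d – b – k.
Crossovers in the d–b interval produce the single-crossover classes b K d and B k D (44 + 46 = 90) plus the double crossovers (4).
RF(d–b) = (90 + 4) / 500 = 94/500 = 0.1880 → 18.8 centimorgans.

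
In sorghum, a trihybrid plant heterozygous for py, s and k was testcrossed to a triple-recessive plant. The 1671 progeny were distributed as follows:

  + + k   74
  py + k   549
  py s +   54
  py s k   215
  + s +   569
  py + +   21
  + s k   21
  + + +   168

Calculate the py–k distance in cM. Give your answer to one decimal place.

10.2 cM

The two most frequent reciprocal classes, py + k and + s +, are the parental types, so the F1 was py + k / + s +.
The two rarest classes, py + + and + s k, are the double crossovers. Comparing them with the parentals, only the k allele has switched, so k is the middle locus and the order is s – k – py.
Crossovers in the k–py interval produce the single-crossover classes + + k and py s + (74 + 54 = 128) plus the double crossovers (42).
RF(k–py) = (128 + 42) / 1671 = 170/1671 = 0.1017 → 10.2 cM.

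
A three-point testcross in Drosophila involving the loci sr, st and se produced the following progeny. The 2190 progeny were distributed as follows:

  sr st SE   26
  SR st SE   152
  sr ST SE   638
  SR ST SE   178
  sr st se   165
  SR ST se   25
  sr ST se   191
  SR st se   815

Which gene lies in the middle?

st

The two most frequent reciprocal classes, SR st se and sr ST SE, are the parental types, so the F1 was SR st se / sr ST SE.
The two rarest classes, SR ST se and sr st SE, are the double crossovers. Comparing them with the parentals, only the st allele has switched, so st is the middle locus and the order is sr – st – se.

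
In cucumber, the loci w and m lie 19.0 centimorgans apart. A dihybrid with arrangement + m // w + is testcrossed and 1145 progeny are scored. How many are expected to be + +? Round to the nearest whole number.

A map distance of 19.0 centimorgans corresponds to a recombination frequency of 0.190.
The F1 is + m / w +, so + + is a recombinant gamete class with expected frequency r/2 = 0.190/2 = 0.0950.
Expected number = 0.0950 × 1145 = 108.78 ≈ 109.

109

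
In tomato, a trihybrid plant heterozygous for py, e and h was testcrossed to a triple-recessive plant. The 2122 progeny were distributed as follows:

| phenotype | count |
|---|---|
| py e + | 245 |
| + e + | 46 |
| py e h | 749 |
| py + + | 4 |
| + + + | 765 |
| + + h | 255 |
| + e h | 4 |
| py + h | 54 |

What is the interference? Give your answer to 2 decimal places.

0.69

The two most frequent reciprocal classes, + + + and py e h, are the parental types, so the F1 was + + + / py e h.
The two rarest classes, py + + and + e h, are the double crossovers. Comparing them with the parentals, only the py allele has switched, so py is the middle locus and the order is e – py – h.
e–py: (100 + 8)/2122 = 0.0509; py–h: (500 + 8)/2122 = 0.2394.
Expected DCO frequency = 0.0509 × 0.2394 ≈ 0.01219; observed = 8/2122 ≈ 0.00377.
Coefficient of coincidence = 0.00377/0.01219 ≈ 0.31; interference = 1 − 0.31 = 0.69.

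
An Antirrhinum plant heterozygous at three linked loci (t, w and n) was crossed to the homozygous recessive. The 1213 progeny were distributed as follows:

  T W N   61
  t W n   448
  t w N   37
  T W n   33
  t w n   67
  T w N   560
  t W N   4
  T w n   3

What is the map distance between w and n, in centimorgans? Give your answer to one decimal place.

11.1 centimorgans

The two most frequent reciprocal classes, t W n and T w N, are the parental types, so the F1 was t W n / T w N.
The two rarest classes, t W N and T w n, are the double crossovers. Comparing them with the parentals, only the n allele has switched, so n is the middle locus and the order is t – n – w.
Crossovers in the n–w interval produce the single-crossover classes t w n and T W N (67 + 61 = 128) plus the double crossovers (7).
RF(n–w) = (128 + 7) / 1213 = 135/1213 = 0.1113 → 11.1 centimorgans.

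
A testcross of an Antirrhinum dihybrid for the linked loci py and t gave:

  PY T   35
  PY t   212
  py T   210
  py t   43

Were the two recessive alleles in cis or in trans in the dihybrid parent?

The two most frequent classes are PY t (212) and py T (210); these are the parental (non-recombinant) types.
So the F1 carried PY t on one chromosome and py T on the other — the recessive alleles are on opposite chromosomes (trans / repulsion).

trans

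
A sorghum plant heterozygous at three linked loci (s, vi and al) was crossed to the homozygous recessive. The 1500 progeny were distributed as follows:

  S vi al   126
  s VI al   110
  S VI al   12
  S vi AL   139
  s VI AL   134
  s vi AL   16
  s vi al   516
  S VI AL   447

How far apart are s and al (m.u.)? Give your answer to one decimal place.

The two most frequent reciprocal classes, S VI AL and s vi al, are the parental types, so the F1 was S VI AL / s vi al.
The two rarest classes, S VI al and s vi AL, are the double crossovers. Comparing them with the parentals, only the al allele has switched, so al is the middle locus and the order is vi – al – s.
Crossovers in the al–s interval produce the single-crossover classes s VI AL and S vi al (134 + 126 = 260) plus the double crossovers (28).
RF(al–s) = (260 + 28) / 1500 = 288/1500 = 0.1920 → 19.2 m.u.

19.2 m.u.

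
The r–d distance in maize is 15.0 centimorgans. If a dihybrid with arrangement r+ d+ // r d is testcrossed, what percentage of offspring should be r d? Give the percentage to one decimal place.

42.5%

A map distance of 15.0 centimorgans corresponds to a recombination frequency of 0.150.
The F1 is r+ d+ / r d, so r d is a parental gamete class with expected frequency (1 − r)/2 = 0.850/2 = 0.4250.
That is 0.4250 = 42.5% of the progeny.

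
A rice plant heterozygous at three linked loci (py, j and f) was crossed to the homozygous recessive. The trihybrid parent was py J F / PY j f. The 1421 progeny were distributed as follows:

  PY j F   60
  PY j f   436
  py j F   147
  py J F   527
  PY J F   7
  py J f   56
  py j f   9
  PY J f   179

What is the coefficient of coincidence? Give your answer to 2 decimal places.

0.50

The two rarest classes, PY J F and py j f, are the double crossovers. Comparing them with the parentals, only the py allele has switched, so py is the middle locus and the order is j – py – f.
j–py: (326 + 16)/1421 = 0.2407; py–f: (116 + 16)/1421 = 0.0929.
Expected DCO frequency = 0.2407 × 0.0929 ≈ 0.02236; observed = 16/1421 ≈ 0.01126.
Coefficient of coincidence = 0.01126/0.02236 ≈ 0.50.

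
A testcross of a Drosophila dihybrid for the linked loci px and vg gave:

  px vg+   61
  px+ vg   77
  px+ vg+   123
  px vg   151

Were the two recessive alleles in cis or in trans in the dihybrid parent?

cis

The two most frequent classes are px+ vg+ (123) and px vg (151); these are the parental (non-recombinant) types.
So the F1 carried px+ vg+ on one chromosome and px vg on the other — the recessive alleles are on the same chromosome (cis / coupling).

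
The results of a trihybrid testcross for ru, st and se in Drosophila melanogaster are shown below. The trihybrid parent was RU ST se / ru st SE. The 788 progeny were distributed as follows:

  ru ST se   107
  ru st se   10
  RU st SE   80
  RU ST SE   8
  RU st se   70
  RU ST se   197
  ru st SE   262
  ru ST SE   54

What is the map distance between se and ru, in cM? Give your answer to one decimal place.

The two rarest classes, RU ST SE and ru st se, are the double crossovers. Comparing them with the parentals, only the se allele has switched, so se is the middle locus and the order is st – se – ru.
Crossovers in the se–ru interval produce the single-crossover classes ru ST se and RU st SE (107 + 80 = 187) plus the double crossovers (18).
RF(se–ru) = (187 + 18) / 788 = 205/788 = 0.2602 → 26.0 cM.

26.0 cM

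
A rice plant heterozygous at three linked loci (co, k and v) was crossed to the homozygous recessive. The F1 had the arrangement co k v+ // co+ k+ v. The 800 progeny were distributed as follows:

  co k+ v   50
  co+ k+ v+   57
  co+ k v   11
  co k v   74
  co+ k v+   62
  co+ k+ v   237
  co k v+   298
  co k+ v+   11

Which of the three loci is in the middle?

The two rarest classes, co k+ v+ and co+ k v, are the double crossovers. Comparing them with the parentals, only the k allele has switched, so k is the middle locus and the order is co – k – v.

k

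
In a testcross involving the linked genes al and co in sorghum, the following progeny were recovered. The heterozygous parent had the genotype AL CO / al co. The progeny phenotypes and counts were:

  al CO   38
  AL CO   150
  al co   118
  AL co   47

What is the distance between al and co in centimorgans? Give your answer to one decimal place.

The recombinant classes are AL co and al CO: 47 + 38 = 85.
Recombination frequency = 85/353 = 0.2408 ≈ 24.1%, i.e. 24.1 centimorgans.

24.1 centimorgans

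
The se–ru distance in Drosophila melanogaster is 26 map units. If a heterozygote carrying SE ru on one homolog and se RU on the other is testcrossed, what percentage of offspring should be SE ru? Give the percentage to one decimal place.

37.0%

A map distance of 26 map units corresponds to a recombination frequency of 0.260.
The F1 is SE ru / se RU, so SE ru is a parental gamete class with expected frequency (1 − r)/2 = 0.740/2 = 0.3700.
That is 0.3700 = 37.0% of the progeny.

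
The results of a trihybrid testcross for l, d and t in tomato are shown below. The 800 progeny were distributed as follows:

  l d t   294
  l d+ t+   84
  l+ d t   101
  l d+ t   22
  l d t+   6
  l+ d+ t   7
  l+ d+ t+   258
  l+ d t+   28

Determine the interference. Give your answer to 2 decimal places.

0.17

The two most frequent reciprocal classes, l d t and l+ d+ t+, are the parental types, so the F1 was l d t / l+ d+ t+.
The two rarest classes, l d t+ and l+ d+ t, are the double crossovers. Comparing them with the parentals, only the t allele has switched, so t is the middle locus and the order is l – t – d.
l–t: (185 + 13)/800 = 0.2475; t–d: (50 + 13)/800 = 0.0788.
Expected DCO frequency = 0.2475 × 0.0788 ≈ 0.01950; observed = 13/800 ≈ 0.01625.
Coefficient of coincidence = 0.01625/0.01950 ≈ 0.83; interference = 1 − 0.83 = 0.17.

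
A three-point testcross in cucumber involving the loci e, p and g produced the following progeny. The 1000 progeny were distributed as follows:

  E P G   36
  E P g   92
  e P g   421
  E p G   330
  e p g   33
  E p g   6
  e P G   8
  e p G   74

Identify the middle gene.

g

The two most frequent reciprocal classes, E p G and e P g, are the parental types, so the F1 was E p G / e P g.
The two rarest classes, E p g and e P G, are the double crossovers. Comparing them with the parentals, only the g allele has switched, so g is the middle locus and the order is e – g – p.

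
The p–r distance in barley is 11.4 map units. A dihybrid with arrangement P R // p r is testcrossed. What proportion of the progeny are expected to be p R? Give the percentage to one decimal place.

A map distance of 11.4 map units corresponds to a recombination frequency of 0.114.
The F1 is P R / p r, so p R is a recombinant gamete class with expected frequency r/2 = 0.114/2 = 0.0570.
That is 0.0570 = 5.7% of the progeny.

5.7%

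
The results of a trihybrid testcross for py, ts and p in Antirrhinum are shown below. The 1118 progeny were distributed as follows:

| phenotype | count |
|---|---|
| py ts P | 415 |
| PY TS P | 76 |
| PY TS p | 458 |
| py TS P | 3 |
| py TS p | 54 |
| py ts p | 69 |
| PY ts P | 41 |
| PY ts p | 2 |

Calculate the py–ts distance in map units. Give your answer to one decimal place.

8.9 map units

The two most frequent reciprocal classes, py ts P and PY TS p, are the parental types, so the F1 was py ts P / PY TS p.
The two rarest classes, py TS P and PY ts p, are the double crossovers. Comparing them with the parentals, only the ts allele has switched, so ts is the middle locus and the order is py – ts – p.
Crossovers in the py–ts interval produce the single-crossover classes PY ts P and py TS p (41 + 54 = 95) plus the double crossovers (5).
RF(py–ts) = (95 + 5) / 1118 = 100/1118 = 0.0894 → 8.9 map units.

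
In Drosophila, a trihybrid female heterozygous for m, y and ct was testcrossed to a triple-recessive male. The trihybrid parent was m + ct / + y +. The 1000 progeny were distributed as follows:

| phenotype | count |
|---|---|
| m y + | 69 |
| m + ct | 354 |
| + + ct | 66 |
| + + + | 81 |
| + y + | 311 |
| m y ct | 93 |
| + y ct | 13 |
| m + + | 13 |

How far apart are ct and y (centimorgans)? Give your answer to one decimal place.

The two rarest classes, m + + and + y ct, are the double crossovers. Comparing them with the parentals, only the ct allele has switched, so ct is the middle locus and the order is m – ct – y.
Crossovers in the ct–y interval produce the single-crossover classes m y ct and + + + (93 + 81 = 174) plus the double crossovers (26).
RF(ct–y) = (174 + 26) / 1000 = 200/1000 = 0.2000 → 20.0 centimorgans.

20.0 centimorgans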